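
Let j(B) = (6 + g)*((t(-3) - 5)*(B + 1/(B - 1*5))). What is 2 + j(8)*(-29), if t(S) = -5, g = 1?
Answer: 50756/3 ≈ 16919.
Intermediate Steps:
j(B) = -70*B - 70/(-5 + B) (j(B) = (6 + 1)*((-5 - 5)*(B + 1/(B - 1*5))) = 7*(-10*(B + 1/(B - 5))) = 7*(-10*(B + 1/(-5 + B))) = 7*(-10*B - 10/(-5 + B)) = -70*B - 70/(-5 + B))
2 + j(8)*(-29) = 2 + (70*(-1 - 1*8² + 5*8)/(-5 + 8))*(-29) = 2 + (70*(-1 - 1*64 + 40)/3)*(-29) = 2 + (70*(⅓)*(-1 - 64 + 40))*(-29) = 2 + (70*(⅓)*(-25))*(-29) = 2 - 1750/3*(-29) = 2 + 50750/3 = 50756/3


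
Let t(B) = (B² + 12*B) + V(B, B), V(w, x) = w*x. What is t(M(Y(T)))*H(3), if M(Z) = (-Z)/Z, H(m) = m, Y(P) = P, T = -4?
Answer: -30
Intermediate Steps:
M(Z) = -1
t(B) = 2*B² + 12*B (t(B) = (B² + 12*B) + B*B = (B² + 12*B) + B² = 2*B² + 12*B)
t(M(Y(T)))*H(3) = (2*(-1)*(6 - 1))*3 = (2*(-1)*5)*3 = -10*3 = -30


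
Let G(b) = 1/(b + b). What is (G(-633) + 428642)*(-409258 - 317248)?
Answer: -197123153048063/633 ≈ -3.1141e+11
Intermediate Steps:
G(b) = 1/(2*b)
(G(-633) + 428642)*(-409258 - 317248) = ((½)/(-633) + 428642)*(-409258 - 317248) = ((½)*(-1/633) + 428642)*(-726506) = (-1/1266 + 428642)*(-726506) = (542660771/1266)*(-726506) = -197123153048063/633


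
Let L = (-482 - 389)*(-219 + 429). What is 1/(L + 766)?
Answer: -1/182144 ≈ -5.4902e-6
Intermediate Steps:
L = -182910 (L = -871*210 = -182910)
1/(L + 766) = 1/(-182910 + 766) = 1/(-182144) = -1/182144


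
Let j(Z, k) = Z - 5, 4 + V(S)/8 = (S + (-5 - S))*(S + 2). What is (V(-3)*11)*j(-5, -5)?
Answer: -880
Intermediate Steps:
V(S) = -112 - 40*S (V(S) = -32 + 8*((S + (-5 - S))*(S + 2)) = -32 + 8*(-5*(2 + S)) = -32 + 8*(-10 - 5*S) = -32 + (-80 - 40*S) = -112 - 40*S)
j(Z, k) = -5 + Z
(V(-3)*11)*j(-5, -5) = ((-112 - 40*(-3))*11)*(-5 - 5) = ((-112 + 120)*11)*(-10) = (8*11)*(-10) = 88*(-10) = -880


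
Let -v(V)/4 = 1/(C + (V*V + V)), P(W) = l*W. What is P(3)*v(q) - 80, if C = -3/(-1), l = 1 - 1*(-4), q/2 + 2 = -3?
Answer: -2500/31 ≈ -80.645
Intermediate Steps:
q = -10 (q = -4 + 2*(-3) = -4 - 6 = -10)
l = 5 (l = 1 + 4 = 5)
P(W) = 5*W
C = 3 (C = -3*(-1) = 3)
v(V) = -4/(3 + V + V**2) (v(V) = -4/(3 + (V*V + V)) = -4/(3 + (V**2 + V)) = -4/(3 + (V + V**2)) = -4/(3 + V + V**2))
P(3)*v(q) - 80 = (5*3)*(-4/(3 - 10 + (-10)**2)) - 80 = 15*(-4/(3 - 10 + 100)) - 80 = 15*(-4/93) - 80 = -20/31 - 80 = -2500/31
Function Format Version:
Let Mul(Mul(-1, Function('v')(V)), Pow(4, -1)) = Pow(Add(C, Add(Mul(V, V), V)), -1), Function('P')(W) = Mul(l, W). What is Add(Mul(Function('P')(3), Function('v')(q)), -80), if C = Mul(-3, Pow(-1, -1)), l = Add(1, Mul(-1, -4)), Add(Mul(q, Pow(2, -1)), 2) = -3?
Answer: Rational(-2500, 31) ≈ -80.645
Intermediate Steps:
q = -10 (q = Add(-4, Mul(2, -3)) = Add(-4, -6) = -10)
l = 5 (l = Add(1, 4) = 5)
Function('P')(W) = Mul(5, W)
C = 3 (C = Mul(-3, -1) = 3)
Function('v')(V) = Mul(-4, Pow(Add(3, V, Pow(V, 2)), -1)) (Function('v')(V) = Mul(-4, Pow(Add(3, Add(Mul(V, V), V)), -1)) = Mul(-4, Pow(Add(3, Add(Pow(V, 2), V)), -1)) = Mul(-4, Pow(Add(3, Add(V, Pow(V, 2))), -1)) = Mul(-4, Pow(Add(3, V, Pow(V, 2)), -1)))
Add(Mul(Function('P')(3), Function('v')(q)), -80) = Add(Mul(Mul(5, 3), Mul(-4, Pow(Add(3, -10, Pow(-10, 2)), -1))), -80) = Add(Mul(15, Mul(-4, Pow(Add(3, -10, 100), -1))), -80) = Add(Mul(15, Mul(-4, Pow(93, -1))), -80) = Add(Mul(15, Mul(-4, Rational(1, 93))), -80) = Add(Mul(15, Rational(-4, 93)), -80) = Add(Rational(-20, 31), -80) = Rational(-2500, 31)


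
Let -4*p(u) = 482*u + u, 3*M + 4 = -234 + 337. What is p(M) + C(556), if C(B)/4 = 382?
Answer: -9827/4 ≈ -2456.8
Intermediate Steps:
C(B) = 1528 (C(B) = 4*382 = 1528)
M = 33 (M = -4/3 + (-234 + 337)/3 = -4/3 + (⅓)*103 = -4/3 + 103/3 = 33)
p(u) = -483*u/4 (p(u) = -(482*u + u)/4 = -483*u/4)
p(M) + C(556) = -483/4*33 + 1528 = -15939/4 + 1528 = -9827/4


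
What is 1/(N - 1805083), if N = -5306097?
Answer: -1/7111180 ≈ -1.4062e-7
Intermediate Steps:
1/(N - 1805083) = 1/(-5306097 - 1805083) = 1/(-7111180) = -1/7111180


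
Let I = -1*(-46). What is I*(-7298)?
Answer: -335708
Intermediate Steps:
I = 46
I*(-7298) = 46*(-7298) = -335708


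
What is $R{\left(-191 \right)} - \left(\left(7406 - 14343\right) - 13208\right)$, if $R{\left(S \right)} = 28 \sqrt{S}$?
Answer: $20145 + 28 i \sqrt{191} \approx 20145.0 + 386.97 i$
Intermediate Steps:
$R{\left(-191 \right)} - \left(\left(7406 - 14343\right) - 13208\right) = 28 \sqrt{-191} - \left(\left(7406 - 14343\right) - 13208\right) = 28 i \sqrt{191} - \left(-6937 - 13208\right) = 28 i \sqrt{191} - -20145 = 28 i \sqrt{191} + 20145 = 20145 + 28 i \sqrt{191}$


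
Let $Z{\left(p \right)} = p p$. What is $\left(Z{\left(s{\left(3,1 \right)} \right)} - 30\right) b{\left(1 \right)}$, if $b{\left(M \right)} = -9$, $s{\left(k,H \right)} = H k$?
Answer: $189$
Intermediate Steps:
$Z{\left(p \right)} = p^{2}$
$\left(Z{\left(s{\left(3,1 \right)} \right)} - 30\right) b{\left(1 \right)} = \left(\left(1 \cdot 3\right)^{2} - 30\right) \left(-9\right) = \left(3^{2} - 30\right) \left(-9\right) = \left(9 - 30\right) \left(-9\right) = \left(-21\right) \left(-9\right) = 189$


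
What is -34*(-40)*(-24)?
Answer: -32640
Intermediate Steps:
-34*(-40)*(-24) = 1360*(-24) = -32640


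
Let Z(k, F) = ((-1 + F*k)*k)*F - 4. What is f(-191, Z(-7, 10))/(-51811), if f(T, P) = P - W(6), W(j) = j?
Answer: -4960/51811 ≈ -0.095733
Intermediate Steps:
Z(k, F) = -4 + F*k*(-1 + F*k) (Z(k, F) = (k*(-1 + F*k))*F - 4 = F*k*(-1 + F*k) - 4 = -4 + F*k*(-1 + F*k))
f(T, P) = -6 + P (f(T, P) = P - 1*6 = P - 6 = -6 + P)
f(-191, Z(-7, 10))/(-51811) = (-6 + (-4 + 10**2*(-7)**2 - 1*10*(-7)))/(-51811) = (-6 + (-4 + 100*49 + 70))*(-1/51811) = (-6 + (-4 + 4900 + 70))*(-1/51811) = (-6 + 4966)*(-1/51811) = 4960*(-1/51811) = -4960/51811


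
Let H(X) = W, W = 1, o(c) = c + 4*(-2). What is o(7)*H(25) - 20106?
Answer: -20107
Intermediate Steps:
o(c) = -8 + c (o(c) = c - 8 = -8 + c)
H(X) = 1
o(7)*H(25) - 20106 = (-8 + 7)*1 - 20106 = -1*1 - 20106 = -1 - 20106 = -20107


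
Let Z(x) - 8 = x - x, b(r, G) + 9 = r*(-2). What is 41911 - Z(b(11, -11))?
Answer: 41903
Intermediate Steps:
b(r, G) = -9 - 2*r (b(r, G) = -9 + r*(-2) = -9 - 2*r)
Z(x) = 8 (Z(x) = 8 + (x - x) = 8 + 0 = 8)
41911 - Z(b(11, -11)) = 41911 - 1*8 = 41911 - 8 = 41903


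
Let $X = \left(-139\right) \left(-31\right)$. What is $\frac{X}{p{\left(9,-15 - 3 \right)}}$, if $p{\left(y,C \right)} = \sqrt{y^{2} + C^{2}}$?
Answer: $\frac{4309 \sqrt{5}}{45} \approx 214.12$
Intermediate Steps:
$X = 4309$
$p{\left(y,C \right)} = \sqrt{C^{2} + y^{2}}$
$\frac{X}{p{\left(9,-15 - 3 \right)}} = \frac{4309}{\sqrt{\left(-15 - 3\right)^{2} + 9^{2}}} = \frac{4309}{\sqrt{\left(-18\right)^{2} + 81}} = \frac{4309}{\sqrt{324 + 81}} = \frac{4309}{\sqrt{405}} = \frac{4309}{9 \sqrt{5}} = 4309 \frac{\sqrt{5}}{45} = \frac{4309 \sqrt{5}}{45}$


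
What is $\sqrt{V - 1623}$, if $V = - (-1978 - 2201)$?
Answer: $6 \sqrt{71} \approx 50.557$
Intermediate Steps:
$V = 4179$ ($V = - (-1978 - 2201) = \left(-1\right) \left(-4179\right) = 4179$)
$\sqrt{V - 1623} = \sqrt{4179 - 1623} = \sqrt{2556} = 6 \sqrt{71}$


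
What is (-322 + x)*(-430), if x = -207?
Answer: 227470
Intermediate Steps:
(-322 + x)*(-430) = (-322 - 207)*(-430) = -529*(-430) = 227470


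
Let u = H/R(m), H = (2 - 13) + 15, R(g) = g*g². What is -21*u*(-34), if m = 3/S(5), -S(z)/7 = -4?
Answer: 20898304/9 ≈ 2.3220e+6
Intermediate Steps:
S(z) = 28 (S(z) = -7*(-4) = 28)
m = 3/28 ≈ 0.10714
R(g) = g³
H = 4 (H = -11 + 15 = 4)
u = 87808/27 (u = 4/((3/28)³) = 4/(27/21952) = 4*(21952/27) = 87808/27 ≈ 3252.1)
-21*u*(-34) = -21*87808/27*(-34) = -614656/9*(-34) = 20898304/9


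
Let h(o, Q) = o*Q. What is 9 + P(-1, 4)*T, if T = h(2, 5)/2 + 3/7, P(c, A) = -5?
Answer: -127/7 ≈ -18.143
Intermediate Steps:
h(o, Q) = Q*o
T = 38/7 (T = (5*2)/2 + 3/7 = 10*(½) + 3*(⅐) = 5 + 3/7 = 38/7 ≈ 5.4286)
9 + P(-1, 4)*T = 9 - 5*38/7 = 9 - 190/7 = -127/7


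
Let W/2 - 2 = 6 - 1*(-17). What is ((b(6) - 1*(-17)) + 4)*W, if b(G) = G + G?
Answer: 1650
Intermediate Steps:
W = 50 (W = 4 + 2*(6 - 1*(-17)) = 4 + 2*(6 + 17) = 4 + 2*23 = 4 + 46 = 50)
b(G) = 2*G
((b(6) - 1*(-17)) + 4)*W = ((2*6 - 1*(-17)) + 4)*50 = ((12 + 17) + 4)*50 = (29 + 4)*50 = 33*50 = 1650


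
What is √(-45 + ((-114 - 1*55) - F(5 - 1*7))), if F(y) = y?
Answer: 2*I*√53 ≈ 14.56*I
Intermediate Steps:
√(-45 + ((-114 - 1*55) - F(5 - 1*7))) = √(-45 + ((-114 - 1*55) - (5 - 1*7))) = √(-45 + ((-114 - 55) - (5 - 7))) = √(-45 + (-169 - 1*(-2))) = √(-45 + (-169 + 2)) = √(-45 - 167) = √(-212) = 2*I*√53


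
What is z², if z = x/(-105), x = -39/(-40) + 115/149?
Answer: 108388921/391625640000 ≈ 0.00027677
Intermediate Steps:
x = 10411/5960 (x = -39*(-1/40) + 115*(1/149) = 39/40 + 115/149 = 10411/5960 ≈ 1.7468)
z = -10411/625800 (z = (10411/5960)/(-105) = (10411/5960)*(-1/105) = -10411/625800 ≈ -0.016636)
z² = (-10411/625800)² = 108388921/391625640000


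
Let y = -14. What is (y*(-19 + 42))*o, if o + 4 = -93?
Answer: 31234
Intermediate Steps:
o = -97 (o = -4 - 93 = -97)
(y*(-19 + 42))*o = -14*(-19 + 42)*(-97) = -14*23*(-97) = -322*(-97) = 31234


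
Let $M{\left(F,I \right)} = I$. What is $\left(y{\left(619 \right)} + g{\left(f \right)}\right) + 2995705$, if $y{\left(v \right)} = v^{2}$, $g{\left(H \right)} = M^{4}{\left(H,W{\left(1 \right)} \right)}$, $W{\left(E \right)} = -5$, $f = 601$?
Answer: $3379491$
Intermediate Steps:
$g{\left(H \right)} = 625$ ($g{\left(H \right)} = \left(-5\right)^{4} = 625$)
$\left(y{\left(619 \right)} + g{\left(f \right)}\right) + 2995705 = \left(619^{2} + 625\right) + 2995705 = \left(383161 + 625\right) + 2995705 = 383786 + 2995705 = 3379491$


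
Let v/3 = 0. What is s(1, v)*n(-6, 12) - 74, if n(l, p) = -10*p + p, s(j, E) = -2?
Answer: 142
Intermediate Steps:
v = 0 (v = 3*0 = 0)
n(l, p) = -9*p
s(1, v)*n(-6, 12) - 74 = -(-18)*12 - 74 = -2*(-108) - 74 = 216 - 74 = 142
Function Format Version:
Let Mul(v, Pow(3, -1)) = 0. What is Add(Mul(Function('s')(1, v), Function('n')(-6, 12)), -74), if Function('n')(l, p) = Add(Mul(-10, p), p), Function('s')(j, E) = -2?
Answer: 142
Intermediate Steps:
v = 0 (v = Mul(3, 0) = 0)
Function('n')(l, p) = Mul(-9, p)
Add(Mul(Function('s')(1, v), Function('n')(-6, 12)), -74) = Add(Mul(-2, Mul(-9, 12)), -74) = Add(Mul(-2, -108), -74) = Add(216, -74) = 142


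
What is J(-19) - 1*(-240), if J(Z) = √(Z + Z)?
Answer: 240 + I*√38 ≈ 240.0 + 6.1644*I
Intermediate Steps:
J(Z) = √2*√Z (J(Z) = √(2*Z) = √2*√Z)
J(-19) - 1*(-240) = √2*√(-19) - 1*(-240) = √2*(I*√19) + 240 = I*√38 + 240 = 240 + I*√38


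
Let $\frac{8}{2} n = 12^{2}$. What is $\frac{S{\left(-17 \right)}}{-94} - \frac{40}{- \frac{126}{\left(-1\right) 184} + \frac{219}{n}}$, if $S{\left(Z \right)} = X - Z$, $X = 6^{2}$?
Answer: $- \frac{284191}{43898} \approx -6.4739$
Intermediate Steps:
$n = 36$ ($n = \frac{12^{2}}{4} = \frac{1}{4} \cdot 144 = 36$)
$X = 36$
$S{\left(Z \right)} = 36 - Z$
$\frac{S{\left(-17 \right)}}{-94} - \frac{40}{- \frac{126}{\left(-1\right) 184} + \frac{219}{n}} = \frac{36 - -17}{-94} - \frac{40}{- \frac{126}{\left(-1\right) 184} + \frac{219}{36}} = \left(36 + 17\right) \left(- \frac{1}{94}\right) - \frac{40}{- \frac{126}{-184} + 219 \cdot \frac{1}{36}} = 53 \left(- \frac{1}{94}\right) - \frac{40}{\left(-126\right) \left(- \frac{1}{184}\right) + \frac{73}{12}} = - \frac{53}{94} - \frac{40}{\frac{63}{92} + \frac{73}{12}} = - \frac{53}{94} - \frac{40}{\frac{467}{69}} = - \frac{53}{94} - \frac{2760}{467} = - \frac{284191}{43898}$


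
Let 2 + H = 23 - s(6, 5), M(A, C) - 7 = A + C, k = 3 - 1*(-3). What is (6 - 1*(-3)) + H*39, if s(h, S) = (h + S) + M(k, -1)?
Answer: -69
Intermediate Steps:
k = 6 (k = 3 + 3 = 6)
M(A, C) = 7 + A + C (M(A, C) = 7 + (A + C) = 7 + A + C)
s(h, S) = 12 + S + h (s(h, S) = (h + S) + (7 + 6 - 1) = (S + h) + 12 = 12 + S + h)
H = -2 (H = -2 + (23 - (12 + 5 + 6)) = -2 + (23 - 1*23) = -2 + (23 - 23) = -2 + 0 = -2)
(6 - 1*(-3)) + H*39 = (6 - 1*(-3)) - 2*39 = (6 + 3) - 78 = 9 - 78 = -69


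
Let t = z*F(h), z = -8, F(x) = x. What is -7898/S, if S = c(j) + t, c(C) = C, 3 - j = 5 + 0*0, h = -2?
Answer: -3949/7 ≈ -564.14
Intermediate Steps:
j = -2 (j = 3 - (5 + 0*0) = 3 - (5 + 0) = 3 - 1*5 = 3 - 5 = -2)
t = 16 (t = -8*(-2) = 16)
S = 14 (S = -2 + 16 = 14)
-7898/S = -7898/14 = -7898*1/14 = -3949/7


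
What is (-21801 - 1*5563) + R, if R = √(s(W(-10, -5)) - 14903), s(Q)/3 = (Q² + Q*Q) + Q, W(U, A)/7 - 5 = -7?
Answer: -27364 + 7*I*√281 ≈ -27364.0 + 117.34*I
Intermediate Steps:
W(U, A) = -14 (W(U, A) = 35 + 7*(-7) = 35 - 49 = -14)
s(Q) = 3*Q + 6*Q² (s(Q) = 3*((Q² + Q*Q) + Q) = 3*((Q² + Q²) + Q) = 3*(2*Q² + Q) = 3*(Q + 2*Q²) = 3*Q + 6*Q²)
R = 7*I*√281 (R = √(3*(-14)*(1 + 2*(-14)) - 14903) = √(3*(-14)*(1 - 28) - 14903) = √(3*(-14)*(-27) - 14903) = √(1134 - 14903) = √(-13769) = 7*I*√281 ≈ 117.34*I)
(-21801 - 1*5563) + R = (-21801 - 1*5563) + 7*I*√281 = (-21801 - 5563) + 7*I*√281 = -27364 + 7*I*√281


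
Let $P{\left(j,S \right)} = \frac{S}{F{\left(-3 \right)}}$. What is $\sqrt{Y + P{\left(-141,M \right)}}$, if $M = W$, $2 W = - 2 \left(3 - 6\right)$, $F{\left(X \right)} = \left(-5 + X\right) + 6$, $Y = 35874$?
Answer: $\frac{\sqrt{143490}}{2} \approx 189.4$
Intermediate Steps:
$F{\left(X \right)} = 1 + X$
$W = 3$ ($W = \frac{\left(-2\right) \left(3 - 6\right)}{2} = \frac{\left(-2\right) \left(-3\right)}{2} = \frac{1}{2} \cdot 6 = 3$)
$M = 3$
$P{\left(j,S \right)} = - \frac{S}{2}$ ($P{\left(j,S \right)} = \frac{S}{1 - 3} = \frac{S}{-2} = S \left(- \frac{1}{2}\right) = - \frac{S}{2}$)
$\sqrt{Y + P{\left(-141,M \right)}} = \sqrt{35874 - \frac{3}{2}} = \sqrt{\frac{71745}{2}} = \frac{\sqrt{143490}}{2}$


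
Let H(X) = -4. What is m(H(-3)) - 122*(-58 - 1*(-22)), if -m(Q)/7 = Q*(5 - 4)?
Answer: 4420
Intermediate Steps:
m(Q) = -7*Q (m(Q) = -7*Q*(5 - 4) = -7*Q)
m(H(-3)) - 122*(-58 - 1*(-22)) = -7*(-4) - 122*(-58 - 1*(-22)) = 28 - 122*(-58 + 22) = 28 - 122*(-36) = 28 + 4392 = 4420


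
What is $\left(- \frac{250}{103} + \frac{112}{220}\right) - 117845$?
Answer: $- \frac{667602791}{5665} \approx -1.1785 \cdot 10^{5}$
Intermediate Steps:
$\left(- \frac{250}{103} + \frac{112}{220}\right) - 117845 = \left(\left(-250\right) \frac{1}{103} + 112 \cdot \frac{1}{220}\right) - 117845 = \left(- \frac{250}{103} + \frac{28}{55}\right) - 117845 = - \frac{10866}{5665} - 117845 = - \frac{667602791}{5665}$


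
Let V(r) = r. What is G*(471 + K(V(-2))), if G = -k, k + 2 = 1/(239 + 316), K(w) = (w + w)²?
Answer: 540083/555 ≈ 973.12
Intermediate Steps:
K(w) = 4*w² (K(w) = (2*w)² = 4*w²)
k = -1109/555 (k = -2 + 1/(239 + 316) = -2 + 1/555 = -1109/555 ≈ -1.9982)
G = 1109/555 (G = -1*(-1109/555) = 1109/555 ≈ 1.9982)
G*(471 + K(V(-2))) = 1109*(471 + 4*(-2)²)/555 = 1109*(471 + 4*4)/555 = 1109*(471 + 16)/555 = (1109/555)*487 = 540083/555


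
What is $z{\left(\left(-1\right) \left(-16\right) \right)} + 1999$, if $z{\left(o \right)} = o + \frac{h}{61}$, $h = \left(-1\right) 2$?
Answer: $\frac{122913}{61} \approx 2015.0$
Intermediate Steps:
$h = -2$
$z{\left(o \right)} = - \frac{2}{61} + o$ ($z{\left(o \right)} = o - \frac{2}{61} = - \frac{2}{61} + o$)
$z{\left(\left(-1\right) \left(-16\right) \right)} + 1999 = \left(- \frac{2}{61} - -16\right) + 1999 = \left(- \frac{2}{61} + 16\right) + 1999 = \frac{974}{61} + 1999 = \frac{122913}{61}$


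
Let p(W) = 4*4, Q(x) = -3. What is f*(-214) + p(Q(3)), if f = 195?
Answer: -41714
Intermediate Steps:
p(W) = 16
f*(-214) + p(Q(3)) = 195*(-214) + 16 = -41730 + 16 = -41714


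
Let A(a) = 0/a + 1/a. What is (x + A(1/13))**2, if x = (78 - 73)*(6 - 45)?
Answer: 33124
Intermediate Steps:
A(a) = 1/a (A(a) = 0 + 1/a = 1/a)
x = -195 (x = 5*(-39) = -195)
(x + A(1/13))**2 = (-195 + 1/(1/13))**2 = (-195 + 13)**2 = (-182)**2 = 33124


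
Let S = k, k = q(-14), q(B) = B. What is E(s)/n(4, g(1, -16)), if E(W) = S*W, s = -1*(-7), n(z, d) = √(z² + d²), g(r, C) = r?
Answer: -98*√17/17 ≈ -23.768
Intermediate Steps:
k = -14
n(z, d) = √(d² + z²)
S = -14
s = 7
E(W) = -14*W
E(s)/n(4, g(1, -16)) = (-14*7)/(√(1² + 4²)) = -98/√(1 + 16) = -98*√17/17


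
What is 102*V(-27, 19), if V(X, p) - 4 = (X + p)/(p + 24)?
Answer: 16728/43 ≈ 389.02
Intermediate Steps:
V(X, p) = 4 + (X + p)/(24 + p) (V(X, p) = 4 + (X + p)/(p + 24) = 4 + (X + p)/(24 + p))
102*V(-27, 19) = 102*((96 - 27 + 5*19)/(24 + 19)) = 102*((96 - 27 + 95)/43) = 102*((1/43)*164) = 102*(164/43) = 16728/43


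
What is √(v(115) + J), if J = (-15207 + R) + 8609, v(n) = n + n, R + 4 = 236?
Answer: 2*I*√1534 ≈ 78.333*I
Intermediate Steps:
R = 232 (R = -4 + 236 = 232)
v(n) = 2*n
J = -6366 (J = (-15207 + 232) + 8609 = -14975 + 8609 = -6366)
√(v(115) + J) = √(2*115 - 6366) = √(230 - 6366) = √(-6136) = 2*I*√1534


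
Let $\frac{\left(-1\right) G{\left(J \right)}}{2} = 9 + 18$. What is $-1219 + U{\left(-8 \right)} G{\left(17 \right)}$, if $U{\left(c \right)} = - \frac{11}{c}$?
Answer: $- \frac{5173}{4} \approx -1293.3$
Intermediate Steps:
$G{\left(J \right)} = -54$ ($G{\left(J \right)} = - 2 \left(9 + 18\right) = \left(-2\right) 27 = -54$)
$-1219 + U{\left(-8 \right)} G{\left(17 \right)} = -1219 + - \frac{11}{-8} \left(-54\right) = -1219 + \left(-11\right) \left(- \frac{1}{8}\right) \left(-54\right) = -1219 + \frac{11}{8} \left(-54\right) = -1219 - \frac{297}{4} = - \frac{5173}{4}$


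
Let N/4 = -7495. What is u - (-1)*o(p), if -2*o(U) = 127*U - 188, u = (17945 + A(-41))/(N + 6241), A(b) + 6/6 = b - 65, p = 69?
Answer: -67865867/15826 ≈ -4288.3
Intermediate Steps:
N = -29980 (N = 4*(-7495) = -29980)
A(b) = -66 + b (A(b) = -1 + (b - 65) = -1 + (-65 + b) = -66 + b)
u = -5946/7913 (u = (17945 + (-66 - 41))/(-29980 + 6241) = (17945 - 107)/(-23739) = 17838*(-1/23739) = -5946/7913 ≈ -0.75142)
o(U) = 94 - 127*U/2 (o(U) = -(127*U - 188)/2 = -(-188 + 127*U)/2 = 94 - 127*U/2)
u - (-1)*o(p) = -5946/7913 - (-1)*(94 - 127/2*69) = -5946/7913 - (-1)*(94 - 8763/2) = -5946/7913 - (-1)*(-8575)/2 = -5946/7913 - 1*8575/2 = -5946/7913 - 8575/2 = -67865867/15826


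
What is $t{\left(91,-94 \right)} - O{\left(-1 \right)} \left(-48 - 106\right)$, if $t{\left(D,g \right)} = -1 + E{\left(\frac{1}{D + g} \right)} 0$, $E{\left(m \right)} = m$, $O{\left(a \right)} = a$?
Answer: $-155$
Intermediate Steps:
$t{\left(D,g \right)} = -1$ ($t{\left(D,g \right)} = -1 + \frac{1}{D + g} 0 = -1 + 0 = -1$)
$t{\left(91,-94 \right)} - O{\left(-1 \right)} \left(-48 - 106\right) = -1 - - (-48 - 106) = -1 - \left(-1\right) \left(-154\right) = -1 - 154 = -155$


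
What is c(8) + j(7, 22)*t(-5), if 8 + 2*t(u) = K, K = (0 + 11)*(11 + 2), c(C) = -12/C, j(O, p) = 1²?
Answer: 66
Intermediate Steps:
j(O, p) = 1
K = 143 (K = 11*13 = 143)
t(u) = 135/2 (t(u) = -4 + (½)*143 = -4 + 143/2 = 135/2)
c(8) + j(7, 22)*t(-5) = -12/8 + 1*(135/2) = -12*⅛ + 135/2 = -3/2 + 135/2 = 66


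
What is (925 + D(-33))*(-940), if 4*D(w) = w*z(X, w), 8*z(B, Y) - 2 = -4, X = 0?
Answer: -3485755/4 ≈ -8.7144e+5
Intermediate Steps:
z(B, Y) = -¼ (z(B, Y) = ¼ + (⅛)*(-4) = ¼ - ½ = -¼)
D(w) = -w/16 (D(w) = (w*(-¼))/4 = (-w/4)/4 = -w/16)
(925 + D(-33))*(-940) = (925 - 1/16*(-33))*(-940) = (925 + 33/16)*(-940) = (14833/16)*(-940) = -3485755/4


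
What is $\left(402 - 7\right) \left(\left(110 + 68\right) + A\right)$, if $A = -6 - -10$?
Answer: $71890$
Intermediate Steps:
$A = 4$ ($A = -6 + 10 = 4$)
$\left(402 - 7\right) \left(\left(110 + 68\right) + A\right) = \left(402 - 7\right) \left(\left(110 + 68\right) + 4\right) = 395 \left(178 + 4\right) = 395 \cdot 182 = 71890$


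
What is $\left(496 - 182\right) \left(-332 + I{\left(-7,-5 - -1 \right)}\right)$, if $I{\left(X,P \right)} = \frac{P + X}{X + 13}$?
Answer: $- \frac{314471}{3} \approx -1.0482 \cdot 10^{5}$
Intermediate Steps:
$I{\left(X,P \right)} = \frac{P + X}{13 + X}$
$\left(496 - 182\right) \left(-332 + I{\left(-7,-5 - -1 \right)}\right) = \left(496 - 182\right) \left(-332 + \frac{\left(-5 - -1\right) - 7}{13 - 7}\right) = 314 \left(-332 + \frac{\left(-5 + 1\right) - 7}{6}\right) = 314 \left(-332 + \frac{-4 - 7}{6}\right) = 314 \left(-332 + \frac{1}{6} \left(-11\right)\right) = 314 \left(-332 - \frac{11}{6}\right) = 314 \left(- \frac{2003}{6}\right) = - \frac{314471}{3}$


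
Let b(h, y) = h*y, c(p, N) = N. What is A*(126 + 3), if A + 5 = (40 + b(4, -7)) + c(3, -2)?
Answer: 645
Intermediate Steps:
A = 5 (A = -5 + ((40 + 4*(-7)) - 2) = -5 + ((40 - 28) - 2) = -5 + (12 - 2) = -5 + 10 = 5)
A*(126 + 3) = 5*(126 + 3) = 5*129 = 645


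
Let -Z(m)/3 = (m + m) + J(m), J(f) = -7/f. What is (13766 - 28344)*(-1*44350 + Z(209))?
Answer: 138946052270/209 ≈ 6.6481e+8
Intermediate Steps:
Z(m) = -6*m + 21/m (Z(m) = -3*((m + m) - 7/m) = -3*(2*m - 7/m) = -3*(-7/m + 2*m) = -6*m + 21/m)
(13766 - 28344)*(-1*44350 + Z(209)) = (13766 - 28344)*(-1*44350 + (-6*209 + 21/209)) = -14578*(-44350 + (-1254 + 21*(1/209))) = -14578*(-44350 + (-1254 + 21/209)) = -14578*(-44350 - 262065/209) = -14578*(-9531215/209) = 138946052270/209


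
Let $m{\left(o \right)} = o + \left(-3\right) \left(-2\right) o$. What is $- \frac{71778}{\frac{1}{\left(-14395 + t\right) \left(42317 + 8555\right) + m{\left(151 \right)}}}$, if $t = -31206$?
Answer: $166511538590670$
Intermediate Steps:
$m{\left(o \right)} = 7 o$ ($m{\left(o \right)} = o + 6 o = 7 o$)
$- \frac{71778}{\frac{1}{\left(-14395 + t\right) \left(42317 + 8555\right) + m{\left(151 \right)}}} = - \frac{71778}{\frac{1}{\left(-14395 - 31206\right) \left(42317 + 8555\right) + 7 \cdot 151}} = - \frac{71778}{\frac{1}{\left(-45601\right) 50872 + 1057}} = - \frac{71778}{\frac{1}{-2319814072 + 1057}} = - \frac{71778}{\frac{1}{-2319813015}} = - \frac{71778}{- \frac{1}{2319813015}} = \left(-71778\right) \left(-2319813015\right) = 166511538590670$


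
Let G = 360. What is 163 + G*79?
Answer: 28603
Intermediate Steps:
163 + G*79 = 163 + 360*79 = 163 + 28440 = 28603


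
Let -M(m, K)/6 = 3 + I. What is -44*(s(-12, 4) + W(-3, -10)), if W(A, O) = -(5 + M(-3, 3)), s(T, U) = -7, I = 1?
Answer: -528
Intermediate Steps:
M(m, K) = -24 (M(m, K) = -6*(3 + 1) = -6*4 = -24)
W(A, O) = 19 (W(A, O) = -(5 - 24) = -1*(-19) = 19)
-44*(s(-12, 4) + W(-3, -10)) = -44*(-7 + 19) = -44*12 = -528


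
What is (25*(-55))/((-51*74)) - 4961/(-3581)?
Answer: 23646689/13514694 ≈ 1.7497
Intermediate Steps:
(25*(-55))/((-51*74)) - 4961/(-3581) = -1375/(-3774) - 4961*(-1/3581) = -1375*(-1/3774) + 4961/3581 = 1375/3774 + 4961/3581 = 23646689/13514694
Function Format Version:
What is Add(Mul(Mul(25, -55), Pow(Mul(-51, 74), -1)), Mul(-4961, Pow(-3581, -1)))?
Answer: Rational(23646689, 13514694) ≈ 1.7497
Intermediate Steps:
Add(Mul(Mul(25, -55), Pow(Mul(-51, 74), -1)), Mul(-4961, Pow(-3581, -1))) = Add(Mul(-1375, Pow(-3774, -1)), Mul(-4961, Rational(-1, 3581))) = Add(Mul(-1375, Rational(-1, 3774)), Rational(4961, 3581)) = Add(Rational(1375, 3774), Rational(4961, 3581)) = Rational(23646689, 13514694)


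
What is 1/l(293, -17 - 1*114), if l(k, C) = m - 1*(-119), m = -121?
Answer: -½ ≈ -0.50000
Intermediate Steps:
l(k, C) = -2 (l(k, C) = -121 - 1*(-119) = -121 + 119 = -2)
1/l(293, -17 - 1*114) = 1/(-2) = -½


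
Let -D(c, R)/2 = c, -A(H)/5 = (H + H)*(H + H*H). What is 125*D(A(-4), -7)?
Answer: -120000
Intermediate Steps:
A(H) = -10*H*(H + H²) (A(H) = -5*(H + H)*(H + H*H) = -5*2*H*(H + H²) = -10*H*(H + H²))
D(c, R) = -2*c
125*D(A(-4), -7) = 125*(-20*(-4)²*(-1 - 1*(-4))) = 125*(-20*16*(-1 + 4)) = 125*(-20*16*3) = 125*(-2*480) = 125*(-960) = -120000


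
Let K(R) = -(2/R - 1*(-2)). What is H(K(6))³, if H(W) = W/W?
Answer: 1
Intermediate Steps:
K(R) = -2 - 2/R (K(R) = -(2/R + 2) = -(2 + 2/R) = -2 - 2/R)
H(W) = 1
H(K(6))³ = 1³ = 1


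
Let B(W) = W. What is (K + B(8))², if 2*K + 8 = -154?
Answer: 5329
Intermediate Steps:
K = -81 (K = -4 + (½)*(-154) = -4 - 77 = -81)
(K + B(8))² = (-81 + 8)² = (-73)² = 5329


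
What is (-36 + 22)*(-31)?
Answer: 434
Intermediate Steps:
(-36 + 22)*(-31) = -14*(-31) = 434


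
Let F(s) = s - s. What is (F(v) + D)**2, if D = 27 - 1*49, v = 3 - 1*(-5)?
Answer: 484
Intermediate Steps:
v = 8 (v = 3 + 5 = 8)
D = -22 (D = 27 - 49 = -22)
F(s) = 0
(F(v) + D)**2 = (0 - 22)**2 = (-22)**2 = 484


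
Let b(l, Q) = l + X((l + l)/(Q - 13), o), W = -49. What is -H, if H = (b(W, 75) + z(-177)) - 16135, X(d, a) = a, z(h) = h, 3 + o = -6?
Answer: 16370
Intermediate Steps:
o = -9 (o = -3 - 6 = -9)
b(l, Q) = -9 + l (b(l, Q) = l - 9 = -9 + l)
H = -16370 (H = ((-9 - 49) - 177) - 16135 = (-58 - 177) - 16135 = -235 - 16135 = -16370)
-H = -1*(-16370) = 16370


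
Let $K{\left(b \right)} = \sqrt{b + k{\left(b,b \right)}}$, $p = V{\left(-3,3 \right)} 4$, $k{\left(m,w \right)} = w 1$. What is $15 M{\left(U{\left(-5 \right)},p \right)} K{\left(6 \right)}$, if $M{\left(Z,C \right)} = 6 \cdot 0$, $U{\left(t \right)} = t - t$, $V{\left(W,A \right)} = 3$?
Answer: $0$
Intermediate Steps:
$k{\left(m,w \right)} = w$
$U{\left(t \right)} = 0$
$p = 12$ ($p = 3 \cdot 4 = 12$)
$M{\left(Z,C \right)} = 0$
$K{\left(b \right)} = \sqrt{2} \sqrt{b}$ ($K{\left(b \right)} = \sqrt{b + b} = \sqrt{2 b} = \sqrt{2} \sqrt{b}$)
$15 M{\left(U{\left(-5 \right)},p \right)} K{\left(6 \right)} = 15 \cdot 0 \sqrt{2} \sqrt{6} = 0 \cdot 2 \sqrt{3} = 0$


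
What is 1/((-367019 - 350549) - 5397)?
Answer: -1/722965 ≈ -1.3832e-6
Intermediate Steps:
1/((-367019 - 350549) - 5397) = 1/(-717568 - 5397) = 1/(-722965) = -1/722965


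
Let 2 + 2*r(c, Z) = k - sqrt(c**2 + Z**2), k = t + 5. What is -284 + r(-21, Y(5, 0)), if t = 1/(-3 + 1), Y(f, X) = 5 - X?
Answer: -1131/4 - sqrt(466)/2 ≈ -293.54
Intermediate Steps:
t = -1/2 (t = 1/(-2) = -1/2 ≈ -0.50000)
k = 9/2 (k = -1/2 + 5 = 9/2 ≈ 4.5000)
r(c, Z) = 5/4 - sqrt(Z**2 + c**2)/2 (r(c, Z) = -1 + (9/2 - sqrt(c**2 + Z**2))/2 = -1 + (9/2 - sqrt(Z**2 + c**2))/2 = -1 + (9/4 - sqrt(Z**2 + c**2)/2) = 5/4 - sqrt(Z**2 + c**2)/2)
-284 + r(-21, Y(5, 0)) = -284 + (5/4 - sqrt((5 - 1*0)**2 + (-21)**2)/2) = -284 + (5/4 - sqrt((5 + 0)**2 + 441)/2) = -284 + (5/4 - sqrt(5**2 + 441)/2) = -284 + (5/4 - sqrt(25 + 441)/2) = -284 + (5/4 - sqrt(466)/2) = -1131/4 - sqrt(466)/2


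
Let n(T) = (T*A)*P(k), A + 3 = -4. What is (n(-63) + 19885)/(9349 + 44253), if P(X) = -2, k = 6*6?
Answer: 19003/53602 ≈ 0.35452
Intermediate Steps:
A = -7 (A = -3 - 4 = -7)
k = 36
n(T) = 14*T (n(T) = (T*(-7))*(-2) = -7*T*(-2) = 14*T)
(n(-63) + 19885)/(9349 + 44253) = (14*(-63) + 19885)/(9349 + 44253) = (-882 + 19885)/53602 = 19003*(1/53602) = 19003/53602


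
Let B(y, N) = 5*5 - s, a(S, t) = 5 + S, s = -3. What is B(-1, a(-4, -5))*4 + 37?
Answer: 149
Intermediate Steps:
B(y, N) = 28 (B(y, N) = 5*5 - 1*(-3) = 25 + 3 = 28)
B(-1, a(-4, -5))*4 + 37 = 28*4 + 37 = 112 + 37 = 149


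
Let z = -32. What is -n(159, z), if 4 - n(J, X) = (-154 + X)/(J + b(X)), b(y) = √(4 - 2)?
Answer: -130690/25279 + 186*√2/25279 ≈ -5.1595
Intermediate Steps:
b(y) = √2
n(J, X) = 4 - (-154 + X)/(J + √2)
-n(159, z) = -(154 - 1*(-32) + 4*159 + 4*√2)/(159 + √2) = -(154 + 32 + 636 + 4*√2)/(159 + √2) = -(822 + 4*√2)/(159 + √2)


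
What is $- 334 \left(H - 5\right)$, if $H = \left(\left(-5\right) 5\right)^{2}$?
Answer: $-207080$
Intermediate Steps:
$H = 625$ ($H = \left(-25\right)^{2} = 625$)
$- 334 \left(H - 5\right) = - 334 \left(625 - 5\right) = \left(-334\right) 620 = -207080$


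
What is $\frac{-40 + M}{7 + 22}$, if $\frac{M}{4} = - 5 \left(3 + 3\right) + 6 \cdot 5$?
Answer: $- \frac{40}{29} \approx -1.3793$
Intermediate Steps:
$M = 0$ ($M = 4 \left(- 5 \left(3 + 3\right) + 6 \cdot 5\right) = 4 \left(\left(-5\right) 6 + 30\right) = 4 \left(-30 + 30\right) = 4 \cdot 0 = 0$)
$\frac{-40 + M}{7 + 22} = \frac{-40 + 0}{7 + 22} = \frac{1}{29} \left(-40\right) = - \frac{40}{29}$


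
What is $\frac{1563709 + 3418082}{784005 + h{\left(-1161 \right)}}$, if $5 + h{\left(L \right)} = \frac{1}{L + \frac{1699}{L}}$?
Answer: $\frac{6723524769420}{1058102078839} \approx 6.3543$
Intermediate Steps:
$h{\left(L \right)} = -5 + \frac{1}{L + \frac{1699}{L}}$
$\frac{1563709 + 3418082}{784005 + h{\left(-1161 \right)}} = \frac{1563709 + 3418082}{784005 + \frac{-8495 - 1161 - 5 \left(-1161\right)^{2}}{1699 + \left(-1161\right)^{2}}} = \frac{4981791}{784005 + \frac{-8495 - 1161 - 6739605}{1699 + 1347921}} = \frac{4981791}{784005 + \frac{-8495 - 1161 - 6739605}{1349620}} = \frac{4981791}{784005 + \frac{1}{1349620} \left(-6749261\right)} = \frac{4981791}{784005 - \frac{6749261}{1349620}} = \frac{4981791}{\frac{1058102078839}{1349620}} = 4981791 \cdot \frac{1349620}{1058102078839} = \frac{6723524769420}{1058102078839}$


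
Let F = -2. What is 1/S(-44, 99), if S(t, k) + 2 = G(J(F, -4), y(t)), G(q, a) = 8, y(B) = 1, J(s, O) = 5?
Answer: ⅙ ≈ 0.16667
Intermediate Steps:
S(t, k) = 6 (S(t, k) = -2 + 8 = 6)
1/S(-44, 99) = 1/6 = ⅙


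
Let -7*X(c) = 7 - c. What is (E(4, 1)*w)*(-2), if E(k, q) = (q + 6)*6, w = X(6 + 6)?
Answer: -60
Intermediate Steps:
X(c) = -1 + c/7 (X(c) = -(7 - c)/7 = -1 + c/7)
w = 5/7 (w = -1 + (6 + 6)/7 = -1 + (1/7)*12 = -1 + 12/7 = 5/7 ≈ 0.71429)
E(k, q) = 36 + 6*q (E(k, q) = (6 + q)*6 = 36 + 6*q)
(E(4, 1)*w)*(-2) = ((36 + 6*1)*(5/7))*(-2) = ((36 + 6)*(5/7))*(-2) = (42*(5/7))*(-2) = 30*(-2) = -60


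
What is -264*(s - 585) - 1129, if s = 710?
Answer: -34129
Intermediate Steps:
-264*(s - 585) - 1129 = -264*(710 - 585) - 1129 = -264*125 - 1129 = -33000 - 1129 = -34129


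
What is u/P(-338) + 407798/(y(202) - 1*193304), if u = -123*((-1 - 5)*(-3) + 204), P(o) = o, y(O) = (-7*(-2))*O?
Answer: 97371191/1238094 ≈ 78.646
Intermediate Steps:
y(O) = 14*O
u = -27306 (u = -123*(-6*(-3) + 204) = -123*(18 + 204) = -123*222 = -27306)
u/P(-338) + 407798/(y(202) - 1*193304) = -27306/(-338) + 407798/(14*202 - 1*193304) = -27306*(-1/338) + 407798/(2828 - 193304) = 13653/169 + 407798/(-190476) = 13653/169 + 407798*(-1/190476) = 13653/169 - 203899/95238 = 97371191/1238094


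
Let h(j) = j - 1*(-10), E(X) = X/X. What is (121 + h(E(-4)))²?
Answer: 17424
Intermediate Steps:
E(X) = 1
h(j) = 10 + j (h(j) = j + 10 = 10 + j)
(121 + h(E(-4)))² = (121 + (10 + 1))² = (121 + 11)² = 132² = 17424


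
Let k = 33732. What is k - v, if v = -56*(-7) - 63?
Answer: 33403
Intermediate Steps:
v = 329 (v = 392 - 63 = 329)
k - v = 33732 - 1*329 = 33732 - 329 = 33403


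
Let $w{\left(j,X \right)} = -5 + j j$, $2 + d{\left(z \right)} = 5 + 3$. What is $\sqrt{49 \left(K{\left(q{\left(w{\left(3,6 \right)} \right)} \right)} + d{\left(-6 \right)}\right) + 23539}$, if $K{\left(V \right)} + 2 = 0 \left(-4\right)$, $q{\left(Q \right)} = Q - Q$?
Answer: $\sqrt{23735} \approx 154.06$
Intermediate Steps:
$d{\left(z \right)} = 6$ ($d{\left(z \right)} = -2 + \left(5 + 3\right) = -2 + 8 = 6$)
$w{\left(j,X \right)} = -5 + j^{2}$
$q{\left(Q \right)} = 0$
$K{\left(V \right)} = -2$ ($K{\left(V \right)} = -2 + 0 \left(-4\right) = -2 + 0 = -2$)
$\sqrt{49 \left(K{\left(q{\left(w{\left(3,6 \right)} \right)} \right)} + d{\left(-6 \right)}\right) + 23539} = \sqrt{49 \left(-2 + 6\right) + 23539} = \sqrt{49 \cdot 4 + 23539} = \sqrt{196 + 23539} = \sqrt{23735}$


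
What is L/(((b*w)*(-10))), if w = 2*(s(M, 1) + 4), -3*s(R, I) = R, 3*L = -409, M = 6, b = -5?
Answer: -409/600 ≈ -0.68167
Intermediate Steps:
L = -409/3 (L = (⅓)*(-409) = -409/3 ≈ -136.33)
s(R, I) = -R/3
w = 4 (w = 2*(-⅓*6 + 4) = 2*(-2 + 4) = 2*2 = 4)
L/(((b*w)*(-10))) = -409/(3*(-5*4*(-10))) = -409/(3*((-20*(-10)))) = -409/3/200 = -409/3*1/200 = -409/600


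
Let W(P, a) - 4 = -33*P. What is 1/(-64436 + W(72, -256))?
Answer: -1/66808 ≈ -1.4968e-5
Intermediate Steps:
W(P, a) = 4 - 33*P
1/(-64436 + W(72, -256)) = 1/(-64436 + (4 - 33*72)) = 1/(-64436 + (4 - 2376)) = 1/(-64436 - 2372) = 1/(-66808) = -1/66808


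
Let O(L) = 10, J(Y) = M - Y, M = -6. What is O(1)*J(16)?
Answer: -220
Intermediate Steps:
J(Y) = -6 - Y
O(1)*J(16) = 10*(-6 - 1*16) = 10*(-6 - 16) = 10*(-22) = -220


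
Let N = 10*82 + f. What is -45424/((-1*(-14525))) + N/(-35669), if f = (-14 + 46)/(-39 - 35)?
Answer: -60388916372/19169412325 ≈ -3.1503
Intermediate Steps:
f = -16/37 (f = 32/(-74) = 32*(-1/74) = -16/37 ≈ -0.43243)
N = 30324/37 (N = 10*82 - 16/37 = 820 - 16/37 = 30324/37 ≈ 819.57)
-45424/((-1*(-14525))) + N/(-35669) = -45424/((-1*(-14525))) + (30324/37)/(-35669) = -45424/14525 + (30324/37)*(-1/35669) = -45424*1/14525 - 30324/1319753 = -45424/14525 - 30324/1319753 = -60388916372/19169412325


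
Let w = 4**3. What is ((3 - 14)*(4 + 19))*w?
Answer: -16192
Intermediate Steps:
w = 64
((3 - 14)*(4 + 19))*w = ((3 - 14)*(4 + 19))*64 = -11*23*64 = -253*64 = -16192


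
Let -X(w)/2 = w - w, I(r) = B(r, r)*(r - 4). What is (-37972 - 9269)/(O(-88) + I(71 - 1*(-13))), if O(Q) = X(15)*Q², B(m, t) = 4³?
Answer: -47241/5120 ≈ -9.2268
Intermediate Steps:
B(m, t) = 64
I(r) = -256 + 64*r (I(r) = 64*(r - 4) = 64*(-4 + r) = -256 + 64*r)
X(w) = 0 (X(w) = -2*(w - w) = -2*0 = 0)
O(Q) = 0 (O(Q) = 0*Q² = 0)
(-37972 - 9269)/(O(-88) + I(71 - 1*(-13))) = (-37972 - 9269)/(0 + (-256 + 64*(71 - 1*(-13)))) = -47241/(0 + (-256 + 64*(71 + 13))) = -47241/(0 + (-256 + 64*84)) = -47241/(0 + (-256 + 5376)) = -47241/(0 + 5120) = -47241/5120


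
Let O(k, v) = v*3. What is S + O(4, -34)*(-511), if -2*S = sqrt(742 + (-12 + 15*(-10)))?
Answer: 52122 - sqrt(145) ≈ 52110.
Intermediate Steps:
O(k, v) = 3*v
S = -sqrt(145) (S = -sqrt(742 + (-12 + 15*(-10)))/2 = -sqrt(742 + (-12 - 150))/2 = -sqrt(742 - 162)/2 = -sqrt(145) ≈ -12.042)
S + O(4, -34)*(-511) = -sqrt(145) + (3*(-34))*(-511) = -sqrt(145) - 102*(-511) = -sqrt(145) + 52122 = 52122 - sqrt(145)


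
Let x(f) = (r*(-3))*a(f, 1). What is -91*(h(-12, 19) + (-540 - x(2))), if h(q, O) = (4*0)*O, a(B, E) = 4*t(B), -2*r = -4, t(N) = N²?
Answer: 40404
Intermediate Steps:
r = 2 (r = -½*(-4) = 2)
a(B, E) = 4*B²
x(f) = -24*f² (x(f) = (2*(-3))*(4*f²) = -24*f²)
h(q, O) = 0 (h(q, O) = 0*O = 0)
-91*(h(-12, 19) + (-540 - x(2))) = -91*(0 + (-540 - (-24)*2²)) = -91*(0 + (-540 - (-24)*4)) = -91*(0 + (-540 - 1*(-96))) = -91*(0 + (-540 + 96)) = -91*(0 - 444) = -91*(-444) = 40404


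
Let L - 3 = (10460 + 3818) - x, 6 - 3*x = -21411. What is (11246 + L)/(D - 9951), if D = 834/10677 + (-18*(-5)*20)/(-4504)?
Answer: -9211087049/4984908032 ≈ -1.8478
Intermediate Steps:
x = 7139 (x = 2 - 1/3*(-21411) = 2 + 7137 = 7139)
D = -644261/2003717 (D = 834*(1/10677) + (90*20)*(-1/4504) = 278/3559 + 1800*(-1/4504) = 278/3559 - 225/563 = -644261/2003717 ≈ -0.32153)
L = 7142 (L = 3 + ((10460 + 3818) - 1*7139) = 3 + (14278 - 7139) = 3 + 7139 = 7142)
(11246 + L)/(D - 9951) = (11246 + 7142)/(-644261/2003717 - 9951) = 18388/(-19939632128/2003717) = 18388*(-2003717/19939632128) = -9211087049/4984908032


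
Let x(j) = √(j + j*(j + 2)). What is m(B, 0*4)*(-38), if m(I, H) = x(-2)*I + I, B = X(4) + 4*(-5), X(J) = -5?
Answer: 950 + 950*I*√2 ≈ 950.0 + 1343.5*I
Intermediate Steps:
x(j) = √(j + j*(2 + j))
B = -25 (B = -5 + 4*(-5) = -5 - 20 = -25)
m(I, H) = I + I*I*√2 (m(I, H) = √(-2*(3 - 2))*I + I = √(-2*1)*I + I = √(-2)*I + I = (I*√2)*I + I = I*I*√2 + I = I + I*I*√2)
m(B, 0*4)*(-38) = -25*(1 + I*√2)*(-38) = (-25 - 25*I*√2)*(-38) = 950 + 950*I*√2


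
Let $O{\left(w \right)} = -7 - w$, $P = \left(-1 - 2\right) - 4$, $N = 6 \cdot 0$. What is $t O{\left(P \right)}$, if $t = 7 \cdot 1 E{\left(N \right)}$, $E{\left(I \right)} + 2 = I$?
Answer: $0$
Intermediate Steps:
$N = 0$
$E{\left(I \right)} = -2 + I$
$P = -7$ ($P = -3 - 4 = -7$)
$t = -14$ ($t = 7 \cdot 1 \left(-2 + 0\right) = 7 \left(-2\right) = -14$)
$t O{\left(P \right)} = - 14 \left(-7 - -7\right) = - 14 \left(-7 + 7\right) = \left(-14\right) 0 = 0$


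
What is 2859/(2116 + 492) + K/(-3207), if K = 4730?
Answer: -3167027/8363856 ≈ -0.37866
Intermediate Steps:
2859/(2116 + 492) + K/(-3207) = 2859/(2116 + 492) + 4730/(-3207) = 2859/2608 + 4730*(-1/3207) = 2859*(1/2608) - 4730/3207 = 2859/2608 - 4730/3207 = -3167027/8363856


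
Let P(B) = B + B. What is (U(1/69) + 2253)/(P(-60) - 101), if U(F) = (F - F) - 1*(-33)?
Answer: -2286/221 ≈ -10.344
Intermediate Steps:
P(B) = 2*B
U(F) = 33 (U(F) = 0 + 33 = 33)
(U(1/69) + 2253)/(P(-60) - 101) = (33 + 2253)/(2*(-60) - 101) = 2286/(-120 - 101) = 2286/(-221) = 2286*(-1/221) = -2286/221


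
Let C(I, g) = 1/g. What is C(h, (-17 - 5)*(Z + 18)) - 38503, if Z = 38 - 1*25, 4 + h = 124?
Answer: -26259047/682 ≈ -38503.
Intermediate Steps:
h = 120 (h = -4 + 124 = 120)
Z = 13 (Z = 38 - 25 = 13)
C(h, (-17 - 5)*(Z + 18)) - 38503 = 1/((-17 - 5)*(13 + 18)) - 38503 = 1/(-22*31) - 38503 = 1/(-682) - 38503 = -1/682 - 38503 = -26259047/682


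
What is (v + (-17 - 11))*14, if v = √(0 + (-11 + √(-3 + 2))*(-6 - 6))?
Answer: -392 + 28*√(33 - 3*I) ≈ -230.99 - 7.3037*I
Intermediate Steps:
v = √(132 - 12*I) (v = √(0 + (-11 + √(-1))*(-12)) = √(0 + (-11 + I)*(-12)) = √(0 + (132 - 12*I)) = √(132 - 12*I) ≈ 11.501 - 0.5217*I)
(v + (-17 - 11))*14 = (2*√(33 - 3*I) + (-17 - 11))*14 = (2*√(33 - 3*I) - 28)*14 = (-28 + 2*√(33 - 3*I))*14 = -392 + 28*√(33 - 3*I)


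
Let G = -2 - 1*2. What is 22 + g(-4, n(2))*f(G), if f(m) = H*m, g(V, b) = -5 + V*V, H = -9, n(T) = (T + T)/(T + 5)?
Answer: 418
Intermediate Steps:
G = -4 (G = -2 - 2 = -4)
n(T) = 2*T/(5 + T) (n(T) = (2*T)/(5 + T) = 2*T/(5 + T))
g(V, b) = -5 + V²
f(m) = -9*m
22 + g(-4, n(2))*f(G) = 22 + (-5 + (-4)²)*(-9*(-4)) = 22 + (-5 + 16)*36 = 22 + 11*36 = 22 + 396 = 418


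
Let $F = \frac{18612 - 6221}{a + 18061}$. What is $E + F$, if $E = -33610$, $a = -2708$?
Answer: $- \frac{516001939}{15353} \approx -33609.0$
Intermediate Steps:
$F = \frac{12391}{15353}$ ($F = \frac{18612 - 6221}{-2708 + 18061} = \frac{12391}{15353} \approx 0.80707$)
$E + F = -33610 + \frac{12391}{15353} = - \frac{516001939}{15353}$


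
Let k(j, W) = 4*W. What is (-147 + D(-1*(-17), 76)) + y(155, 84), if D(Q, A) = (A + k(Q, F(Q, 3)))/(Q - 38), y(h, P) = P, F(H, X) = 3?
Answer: -1411/21 ≈ -67.190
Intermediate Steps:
D(Q, A) = (12 + A)/(-38 + Q) (D(Q, A) = (A + 4*3)/(Q - 38) = (A + 12)/(-38 + Q) = (12 + A)/(-38 + Q))
(-147 + D(-1*(-17), 76)) + y(155, 84) = (-147 + (12 + 76)/(-38 - 1*(-17))) + 84 = (-147 + 88/(-38 + 17)) + 84 = (-147 + 88/(-21)) + 84 = (-147 - 1/21*88) + 84 = (-147 - 88/21) + 84 = -3175/21 + 84 = -1411/21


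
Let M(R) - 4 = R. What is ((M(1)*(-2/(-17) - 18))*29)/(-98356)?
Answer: 11020/418013 ≈ 0.026363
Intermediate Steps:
M(R) = 4 + R
((M(1)*(-2/(-17) - 18))*29)/(-98356) = (((4 + 1)*(-2/(-17) - 18))*29)/(-98356) = ((5*(-2*(-1/17) - 18))*29)*(-1/98356) = ((5*(2/17 - 18))*29)*(-1/98356) = ((5*(-304/17))*29)*(-1/98356) = -1520/17*29*(-1/98356) = -44080/17*(-1/98356) = 11020/418013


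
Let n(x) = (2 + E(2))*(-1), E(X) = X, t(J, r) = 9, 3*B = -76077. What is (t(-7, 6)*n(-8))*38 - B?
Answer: 23991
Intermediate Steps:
B = -25359 (B = (⅓)*(-76077) = -25359)
n(x) = -4 (n(x) = (2 + 2)*(-1) = 4*(-1) = -4)
(t(-7, 6)*n(-8))*38 - B = (9*(-4))*38 - 1*(-25359) = -36*38 + 25359 = -1368 + 25359 = 23991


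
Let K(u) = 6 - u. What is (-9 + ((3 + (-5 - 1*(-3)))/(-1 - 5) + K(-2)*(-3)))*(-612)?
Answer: 20298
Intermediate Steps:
(-9 + ((3 + (-5 - 1*(-3)))/(-1 - 5) + K(-2)*(-3)))*(-612) = (-9 + ((3 + (-5 - 1*(-3)))/(-1 - 5) + (6 - 1*(-2))*(-3)))*(-612) = (-9 + ((3 + (-5 + 3))/(-6) + (6 + 2)*(-3)))*(-612) = (-9 + ((3 - 2)*(-1/6) + 8*(-3)))*(-612) = (-9 + (1*(-1/6) - 24))*(-612) = (-9 + (-1/6 - 24))*(-612) = (-9 - 145/6)*(-612) = -199/6*(-612) = 20298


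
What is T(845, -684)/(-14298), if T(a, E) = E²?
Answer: -77976/2383 ≈ -32.722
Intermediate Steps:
T(845, -684)/(-14298) = (-684)²/(-14298) = 467856*(-1/14298) = -77976/2383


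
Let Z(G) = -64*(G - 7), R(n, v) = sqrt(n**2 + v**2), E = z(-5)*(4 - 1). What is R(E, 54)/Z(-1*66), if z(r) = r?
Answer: 3*sqrt(349)/4672 ≈ 0.011996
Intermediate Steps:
E = -15 (E = -5*(4 - 1) = -5*3 = -15)
Z(G) = 448 - 64*G (Z(G) = -64*(-7 + G) = 448 - 64*G)
R(E, 54)/Z(-1*66) = sqrt((-15)**2 + 54**2)/(448 - (-64)*66) = sqrt(225 + 2916)/(448 - 64*(-66)) = sqrt(3141)/(448 + 4224) = (3*sqrt(349))/4672 = (3*sqrt(349))*(1/4672) = 3*sqrt(349)/4672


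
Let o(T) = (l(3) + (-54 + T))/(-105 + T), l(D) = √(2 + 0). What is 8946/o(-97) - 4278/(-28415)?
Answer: 1107674847186/92547655 + 258156*√2/3257 ≈ 12081.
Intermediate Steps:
l(D) = √2
o(T) = (-54 + T + √2)/(-105 + T) (o(T) = (√2 + (-54 + T))/(-105 + T) = (-54 + T + √2)/(-105 + T))
8946/o(-97) - 4278/(-28415) = 8946/(((-54 - 97 + √2)/(-105 - 97))) - 4278/(-28415) = 8946/(((-151 + √2)/(-202))) - 4278*(-1/28415) = 8946/((-(-151 + √2)/202)) + 4278/28415 = 8946/(151/202 - √2/202) + 4278/28415 = 4278/28415 + 8946/(151/202 - √2/202)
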